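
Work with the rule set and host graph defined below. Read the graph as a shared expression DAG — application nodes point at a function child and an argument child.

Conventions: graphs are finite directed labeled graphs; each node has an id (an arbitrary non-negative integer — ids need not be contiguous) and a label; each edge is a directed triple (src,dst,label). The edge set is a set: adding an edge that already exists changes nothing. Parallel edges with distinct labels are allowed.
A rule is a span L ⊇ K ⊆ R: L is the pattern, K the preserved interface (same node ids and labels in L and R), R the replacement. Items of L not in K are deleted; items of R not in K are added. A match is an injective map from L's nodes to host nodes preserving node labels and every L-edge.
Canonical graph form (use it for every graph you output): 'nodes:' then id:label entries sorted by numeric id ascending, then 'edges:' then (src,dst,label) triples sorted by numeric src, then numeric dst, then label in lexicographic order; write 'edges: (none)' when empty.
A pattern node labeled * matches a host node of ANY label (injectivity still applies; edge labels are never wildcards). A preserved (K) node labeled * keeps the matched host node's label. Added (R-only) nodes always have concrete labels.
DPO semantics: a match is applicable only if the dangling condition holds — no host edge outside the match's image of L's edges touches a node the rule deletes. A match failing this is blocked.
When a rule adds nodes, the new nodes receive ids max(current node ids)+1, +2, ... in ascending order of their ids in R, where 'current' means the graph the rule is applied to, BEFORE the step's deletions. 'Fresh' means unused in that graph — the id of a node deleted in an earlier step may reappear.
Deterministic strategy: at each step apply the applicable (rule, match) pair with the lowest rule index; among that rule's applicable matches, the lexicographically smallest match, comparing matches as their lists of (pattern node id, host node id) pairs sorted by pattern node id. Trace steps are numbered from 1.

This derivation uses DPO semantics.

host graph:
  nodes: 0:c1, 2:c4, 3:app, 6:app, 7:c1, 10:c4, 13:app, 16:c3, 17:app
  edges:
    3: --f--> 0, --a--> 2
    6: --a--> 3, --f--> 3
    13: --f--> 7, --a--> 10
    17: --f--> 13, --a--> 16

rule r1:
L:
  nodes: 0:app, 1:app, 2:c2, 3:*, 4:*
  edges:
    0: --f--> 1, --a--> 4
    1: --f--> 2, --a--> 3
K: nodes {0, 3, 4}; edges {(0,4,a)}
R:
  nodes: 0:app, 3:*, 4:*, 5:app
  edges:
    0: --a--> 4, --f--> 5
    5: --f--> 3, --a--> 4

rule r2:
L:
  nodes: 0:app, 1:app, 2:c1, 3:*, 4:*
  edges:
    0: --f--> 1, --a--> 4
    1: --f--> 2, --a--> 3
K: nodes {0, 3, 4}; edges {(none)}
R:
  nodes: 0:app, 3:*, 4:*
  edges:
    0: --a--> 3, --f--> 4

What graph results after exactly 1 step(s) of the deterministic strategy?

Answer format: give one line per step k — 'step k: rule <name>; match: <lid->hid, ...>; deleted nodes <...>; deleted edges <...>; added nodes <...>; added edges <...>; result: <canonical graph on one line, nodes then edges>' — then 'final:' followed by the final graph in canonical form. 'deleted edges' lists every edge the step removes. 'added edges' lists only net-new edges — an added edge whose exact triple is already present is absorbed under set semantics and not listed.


step 1: rule r2; match: 0->17, 1->13, 2->7, 3->10, 4->16; deleted nodes 7, 13; deleted edges (13,7,f); (13,10,a); (17,13,f); (17,16,a); added nodes (none); added edges (17,10,a); (17,16,f); result: nodes: 0:c1, 2:c4, 3:app, 6:app, 10:c4, 16:c3, 17:app edges: (3,0,f); (3,2,a); (6,3,a); (6,3,f); (17,10,a); (17,16,f)
final:
nodes: 0:c1, 2:c4, 3:app, 6:app, 10:c4, 16:c3, 17:app
edges: (3,0,f); (3,2,a); (6,3,a); (6,3,f); (17,10,a); (17,16,f)


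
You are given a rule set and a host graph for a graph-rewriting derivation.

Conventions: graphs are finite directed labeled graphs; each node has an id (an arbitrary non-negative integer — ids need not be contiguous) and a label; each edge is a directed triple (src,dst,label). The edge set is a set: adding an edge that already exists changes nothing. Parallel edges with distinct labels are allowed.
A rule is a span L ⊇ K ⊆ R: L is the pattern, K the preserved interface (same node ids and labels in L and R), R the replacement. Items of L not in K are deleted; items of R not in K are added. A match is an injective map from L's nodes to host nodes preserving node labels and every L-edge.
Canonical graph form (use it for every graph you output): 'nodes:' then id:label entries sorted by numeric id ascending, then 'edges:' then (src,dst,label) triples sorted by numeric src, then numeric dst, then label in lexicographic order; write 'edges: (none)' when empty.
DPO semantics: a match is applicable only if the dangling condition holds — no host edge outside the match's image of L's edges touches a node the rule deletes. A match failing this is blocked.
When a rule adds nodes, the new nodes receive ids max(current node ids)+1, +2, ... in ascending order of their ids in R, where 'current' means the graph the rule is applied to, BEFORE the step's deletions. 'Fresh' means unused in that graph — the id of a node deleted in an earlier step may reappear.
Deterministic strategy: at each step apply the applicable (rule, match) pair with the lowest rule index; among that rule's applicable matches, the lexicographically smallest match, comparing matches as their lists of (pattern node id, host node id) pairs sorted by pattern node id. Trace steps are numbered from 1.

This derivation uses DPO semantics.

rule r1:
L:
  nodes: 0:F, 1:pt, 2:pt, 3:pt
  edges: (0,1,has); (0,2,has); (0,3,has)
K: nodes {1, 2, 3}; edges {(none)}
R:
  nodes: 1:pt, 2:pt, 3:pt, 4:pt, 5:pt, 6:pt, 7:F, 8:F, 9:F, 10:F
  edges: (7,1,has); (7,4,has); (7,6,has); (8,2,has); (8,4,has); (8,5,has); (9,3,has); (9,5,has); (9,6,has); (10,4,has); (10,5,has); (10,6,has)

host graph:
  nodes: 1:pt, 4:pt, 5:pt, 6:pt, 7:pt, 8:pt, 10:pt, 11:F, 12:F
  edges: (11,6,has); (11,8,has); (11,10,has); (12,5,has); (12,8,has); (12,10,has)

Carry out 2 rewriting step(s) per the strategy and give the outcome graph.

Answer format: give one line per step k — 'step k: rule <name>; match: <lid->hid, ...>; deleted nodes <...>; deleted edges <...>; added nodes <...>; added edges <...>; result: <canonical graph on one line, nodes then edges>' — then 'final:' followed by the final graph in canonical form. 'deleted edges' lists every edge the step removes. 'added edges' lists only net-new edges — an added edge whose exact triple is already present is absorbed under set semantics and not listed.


step 1: rule r1; match: 0->11, 1->6, 2->8, 3->10; deleted nodes 11; deleted edges (11,6,has); (11,8,has); (11,10,has); added nodes 13, 14, 15, 16, 17, 18, 19; added edges (16,6,has); (16,13,has); (16,15,has); (17,8,has); (17,13,has); (17,14,has); (18,10,has); (18,14,has); (18,15,has); (19,13,has); (19,14,has); (19,15,has); result: nodes: 1:pt, 4:pt, 5:pt, 6:pt, 7:pt, 8:pt, 10:pt, 12:F, 13:pt, 14:pt, 15:pt, 16:F, 17:F, 18:F, 19:F edges: (12,5,has); (12,8,has); (12,10,has); (16,6,has); (16,13,has); (16,15,has); (17,8,has); (17,13,has); (17,14,has); (18,10,has); (18,14,has); (18,15,has); (19,13,has); (19,14,has); (19,15,has)
step 2: rule r1; match: 0->12, 1->5, 2->8, 3->10; deleted nodes 12; deleted edges (12,5,has); (12,8,has); (12,10,has); added nodes 20, 21, 22, 23, 24, 25, 26; added edges (23,5,has); (23,20,has); (23,22,has); (24,8,has); (24,20,has); (24,21,has); (25,10,has); (25,21,has); (25,22,has); (26,20,has); (26,21,has); (26,22,has); result: nodes: 1:pt, 4:pt, 5:pt, 6:pt, 7:pt, 8:pt, 10:pt, 13:pt, 14:pt, 15:pt, 16:F, 17:F, 18:F, 19:F, 20:pt, 21:pt, 22:pt, 23:F, 24:F, 25:F, 26:F edges: (16,6,has); (16,13,has); (16,15,has); (17,8,has); (17,13,has); (17,14,has); (18,10,has); (18,14,has); (18,15,has); (19,13,has); (19,14,has); (19,15,has); (23,5,has); (23,20,has); (23,22,has); (24,8,has); (24,20,has); (24,21,has); (25,10,has); (25,21,has); (25,22,has); (26,20,has); (26,21,has); (26,22,has)
final:
nodes: 1:pt, 4:pt, 5:pt, 6:pt, 7:pt, 8:pt, 10:pt, 13:pt, 14:pt, 15:pt, 16:F, 17:F, 18:F, 19:F, 20:pt, 21:pt, 22:pt, 23:F, 24:F, 25:F, 26:F
edges: (16,6,has); (16,13,has); (16,15,has); (17,8,has); (17,13,has); (17,14,has); (18,10,has); (18,14,has); (18,15,has); (19,13,has); (19,14,has); (19,15,has); (23,5,has); (23,20,has); (23,22,has); (24,8,has); (24,20,has); (24,21,has); (25,10,has); (25,21,has); (25,22,has); (26,20,has); (26,21,has); (26,22,has)


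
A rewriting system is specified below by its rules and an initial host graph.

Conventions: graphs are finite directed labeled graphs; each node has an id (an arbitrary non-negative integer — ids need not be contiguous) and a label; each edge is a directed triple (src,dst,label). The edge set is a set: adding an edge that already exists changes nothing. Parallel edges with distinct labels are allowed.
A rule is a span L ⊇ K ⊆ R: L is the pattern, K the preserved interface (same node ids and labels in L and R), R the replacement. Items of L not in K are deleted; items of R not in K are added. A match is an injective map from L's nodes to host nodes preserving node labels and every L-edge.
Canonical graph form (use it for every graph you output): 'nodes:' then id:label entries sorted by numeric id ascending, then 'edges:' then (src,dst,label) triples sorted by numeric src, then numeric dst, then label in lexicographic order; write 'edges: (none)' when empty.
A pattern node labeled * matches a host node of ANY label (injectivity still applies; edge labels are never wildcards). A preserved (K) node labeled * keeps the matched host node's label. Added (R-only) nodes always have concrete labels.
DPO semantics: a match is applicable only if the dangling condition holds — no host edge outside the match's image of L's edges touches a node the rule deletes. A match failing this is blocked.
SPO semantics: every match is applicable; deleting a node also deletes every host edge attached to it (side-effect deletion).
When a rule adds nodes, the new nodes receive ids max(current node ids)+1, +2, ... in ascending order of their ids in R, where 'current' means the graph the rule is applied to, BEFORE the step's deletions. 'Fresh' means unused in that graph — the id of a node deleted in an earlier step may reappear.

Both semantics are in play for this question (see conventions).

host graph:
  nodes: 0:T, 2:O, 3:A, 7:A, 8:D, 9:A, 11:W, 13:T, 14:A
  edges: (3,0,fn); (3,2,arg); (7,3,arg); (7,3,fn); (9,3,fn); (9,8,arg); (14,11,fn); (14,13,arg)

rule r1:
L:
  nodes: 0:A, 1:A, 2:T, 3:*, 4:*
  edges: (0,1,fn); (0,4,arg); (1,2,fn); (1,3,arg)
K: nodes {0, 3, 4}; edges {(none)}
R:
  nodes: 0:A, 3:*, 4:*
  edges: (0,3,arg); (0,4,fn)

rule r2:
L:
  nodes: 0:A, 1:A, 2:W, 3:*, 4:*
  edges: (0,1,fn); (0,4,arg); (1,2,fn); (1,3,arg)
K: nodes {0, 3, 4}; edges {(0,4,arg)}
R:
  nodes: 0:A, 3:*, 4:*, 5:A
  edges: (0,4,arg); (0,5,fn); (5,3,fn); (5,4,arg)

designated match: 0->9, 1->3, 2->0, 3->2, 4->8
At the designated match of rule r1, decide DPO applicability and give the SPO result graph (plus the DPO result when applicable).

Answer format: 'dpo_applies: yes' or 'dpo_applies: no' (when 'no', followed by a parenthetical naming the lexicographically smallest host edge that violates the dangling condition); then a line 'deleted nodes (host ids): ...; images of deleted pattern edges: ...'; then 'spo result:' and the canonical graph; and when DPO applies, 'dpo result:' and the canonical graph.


dpo_applies: no
(the rule deletes node 3, which keeps host edge (7,3,arg) outside the match image — the dangling condition fails, DPO blocks; SPO proceeds and side-deletes such edges)
deleted nodes (host ids): 0, 3; images of deleted pattern edges: (3,0,fn); (3,2,arg); (9,3,fn); (9,8,arg)
spo result:
nodes: 2:O, 7:A, 8:D, 9:A, 11:W, 13:T, 14:A
edges: (9,2,arg); (9,8,fn); (14,11,fn); (14,13,arg)


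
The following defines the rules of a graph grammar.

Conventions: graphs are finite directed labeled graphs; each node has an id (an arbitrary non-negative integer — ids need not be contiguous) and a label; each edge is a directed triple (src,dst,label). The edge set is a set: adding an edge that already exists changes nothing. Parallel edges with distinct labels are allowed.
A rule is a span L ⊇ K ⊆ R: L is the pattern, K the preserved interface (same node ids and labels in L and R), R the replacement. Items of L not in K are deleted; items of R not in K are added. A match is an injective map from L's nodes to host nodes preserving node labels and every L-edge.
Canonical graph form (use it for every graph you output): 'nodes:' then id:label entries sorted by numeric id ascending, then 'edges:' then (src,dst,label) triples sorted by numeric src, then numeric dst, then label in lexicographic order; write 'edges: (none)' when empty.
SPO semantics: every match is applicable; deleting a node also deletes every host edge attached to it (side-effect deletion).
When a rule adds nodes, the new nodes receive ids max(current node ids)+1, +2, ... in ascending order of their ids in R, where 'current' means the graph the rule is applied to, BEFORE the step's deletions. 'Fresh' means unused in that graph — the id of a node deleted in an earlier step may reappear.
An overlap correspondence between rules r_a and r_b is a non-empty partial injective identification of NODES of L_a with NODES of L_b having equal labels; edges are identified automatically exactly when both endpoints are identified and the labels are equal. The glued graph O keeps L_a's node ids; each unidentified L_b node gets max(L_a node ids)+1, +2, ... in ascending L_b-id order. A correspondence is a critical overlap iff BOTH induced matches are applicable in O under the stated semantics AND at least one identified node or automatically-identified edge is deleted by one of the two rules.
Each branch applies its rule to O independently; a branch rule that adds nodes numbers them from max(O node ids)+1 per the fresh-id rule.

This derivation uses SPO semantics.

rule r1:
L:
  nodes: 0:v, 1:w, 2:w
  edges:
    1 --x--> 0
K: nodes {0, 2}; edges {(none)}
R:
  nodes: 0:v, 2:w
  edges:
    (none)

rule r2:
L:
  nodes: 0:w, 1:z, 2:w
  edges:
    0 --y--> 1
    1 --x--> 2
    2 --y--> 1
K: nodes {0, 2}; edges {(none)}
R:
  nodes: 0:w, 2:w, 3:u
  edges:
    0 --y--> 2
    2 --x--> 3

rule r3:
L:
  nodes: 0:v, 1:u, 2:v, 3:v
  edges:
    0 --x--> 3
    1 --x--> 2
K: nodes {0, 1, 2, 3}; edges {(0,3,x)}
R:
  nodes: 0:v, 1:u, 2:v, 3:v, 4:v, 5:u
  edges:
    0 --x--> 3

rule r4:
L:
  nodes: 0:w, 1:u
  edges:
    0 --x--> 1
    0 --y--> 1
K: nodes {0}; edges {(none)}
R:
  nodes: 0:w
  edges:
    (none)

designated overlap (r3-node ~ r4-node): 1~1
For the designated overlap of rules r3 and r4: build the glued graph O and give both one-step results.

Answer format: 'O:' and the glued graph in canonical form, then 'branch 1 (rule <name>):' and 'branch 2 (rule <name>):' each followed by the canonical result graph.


O:
nodes: 0:v, 1:u, 2:v, 3:v, 4:w
edges: (0,3,x); (1,2,x); (4,1,x); (4,1,y)
branch 1 (rule r3):
nodes: 0:v, 1:u, 2:v, 3:v, 4:w, 5:v, 6:u
edges: (0,3,x); (4,1,x); (4,1,y)
branch 2 (rule r4):
nodes: 0:v, 2:v, 3:v, 4:w
edges: (0,3,x)


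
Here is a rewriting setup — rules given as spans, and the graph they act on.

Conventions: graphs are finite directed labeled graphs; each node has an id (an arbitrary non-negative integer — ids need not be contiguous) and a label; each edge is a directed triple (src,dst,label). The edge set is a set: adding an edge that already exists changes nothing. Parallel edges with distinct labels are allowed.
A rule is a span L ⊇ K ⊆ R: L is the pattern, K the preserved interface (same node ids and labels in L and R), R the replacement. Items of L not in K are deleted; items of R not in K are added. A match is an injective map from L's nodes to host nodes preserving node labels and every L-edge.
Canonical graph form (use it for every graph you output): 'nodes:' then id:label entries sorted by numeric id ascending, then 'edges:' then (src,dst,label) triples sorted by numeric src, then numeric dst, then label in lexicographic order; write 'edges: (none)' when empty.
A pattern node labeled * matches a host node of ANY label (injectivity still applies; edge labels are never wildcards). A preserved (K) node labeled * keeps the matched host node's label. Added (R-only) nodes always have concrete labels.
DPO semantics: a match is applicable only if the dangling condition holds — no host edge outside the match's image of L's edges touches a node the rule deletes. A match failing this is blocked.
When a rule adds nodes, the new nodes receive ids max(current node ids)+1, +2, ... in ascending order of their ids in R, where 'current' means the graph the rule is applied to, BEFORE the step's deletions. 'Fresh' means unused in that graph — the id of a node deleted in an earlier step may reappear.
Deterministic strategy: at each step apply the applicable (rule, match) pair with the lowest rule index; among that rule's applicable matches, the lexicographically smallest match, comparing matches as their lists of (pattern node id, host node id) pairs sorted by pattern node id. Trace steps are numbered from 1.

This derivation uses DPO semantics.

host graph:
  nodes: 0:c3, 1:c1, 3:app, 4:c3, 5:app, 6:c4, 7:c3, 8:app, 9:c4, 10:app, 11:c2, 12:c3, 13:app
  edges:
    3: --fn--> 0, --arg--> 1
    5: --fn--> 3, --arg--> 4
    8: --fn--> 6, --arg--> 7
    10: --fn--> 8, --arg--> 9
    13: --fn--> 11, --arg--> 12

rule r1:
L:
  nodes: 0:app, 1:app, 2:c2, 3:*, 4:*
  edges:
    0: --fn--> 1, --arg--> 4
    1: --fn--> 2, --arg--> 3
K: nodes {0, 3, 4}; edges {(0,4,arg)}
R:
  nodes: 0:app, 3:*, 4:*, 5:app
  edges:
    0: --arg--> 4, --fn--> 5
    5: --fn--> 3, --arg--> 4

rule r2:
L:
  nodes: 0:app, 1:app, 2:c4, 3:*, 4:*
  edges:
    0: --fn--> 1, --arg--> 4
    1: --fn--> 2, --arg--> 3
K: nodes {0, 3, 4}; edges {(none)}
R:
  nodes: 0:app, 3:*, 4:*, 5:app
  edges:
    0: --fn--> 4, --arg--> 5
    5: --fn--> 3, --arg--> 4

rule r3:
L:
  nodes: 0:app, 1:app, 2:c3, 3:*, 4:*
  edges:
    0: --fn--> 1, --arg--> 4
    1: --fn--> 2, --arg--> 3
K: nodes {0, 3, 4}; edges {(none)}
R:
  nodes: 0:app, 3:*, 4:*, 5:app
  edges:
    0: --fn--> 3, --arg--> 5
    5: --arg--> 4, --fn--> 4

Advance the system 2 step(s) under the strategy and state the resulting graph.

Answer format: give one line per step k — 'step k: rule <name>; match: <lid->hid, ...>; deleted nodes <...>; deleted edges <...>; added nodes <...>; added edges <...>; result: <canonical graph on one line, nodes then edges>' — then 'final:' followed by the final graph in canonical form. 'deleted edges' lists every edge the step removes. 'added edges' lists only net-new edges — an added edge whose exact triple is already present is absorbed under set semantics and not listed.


step 1: rule r2; match: 0->10, 1->8, 2->6, 3->7, 4->9; deleted nodes 6, 8; deleted edges (8,6,fn); (8,7,arg); (10,8,fn); (10,9,arg); added nodes 14; added edges (10,9,fn); (10,14,arg); (14,7,fn); (14,9,arg); result: nodes: 0:c3, 1:c1, 3:app, 4:c3, 5:app, 7:c3, 9:c4, 10:app, 11:c2, 12:c3, 13:app, 14:app edges: (3,0,fn); (3,1,arg); (5,3,fn); (5,4,arg); (10,9,fn); (10,14,arg); (13,11,fn); (13,12,arg); (14,7,fn); (14,9,arg)
step 2: rule r3; match: 0->5, 1->3, 2->0, 3->1, 4->4; deleted nodes 0, 3; deleted edges (3,0,fn); (3,1,arg); (5,3,fn); (5,4,arg); added nodes 15; added edges (5,1,fn); (5,15,arg); (15,4,arg); (15,4,fn); result: nodes: 1:c1, 4:c3, 5:app, 7:c3, 9:c4, 10:app, 11:c2, 12:c3, 13:app, 14:app, 15:app edges: (5,1,fn); (5,15,arg); (10,9,fn); (10,14,arg); (13,11,fn); (13,12,arg); (14,7,fn); (14,9,arg); (15,4,arg); (15,4,fn)
final:
nodes: 1:c1, 4:c3, 5:app, 7:c3, 9:c4, 10:app, 11:c2, 12:c3, 13:app, 14:app, 15:app
edges: (5,1,fn); (5,15,arg); (10,9,fn); (10,14,arg); (13,11,fn); (13,12,arg); (14,7,fn); (14,9,arg); (15,4,arg); (15,4,fn)


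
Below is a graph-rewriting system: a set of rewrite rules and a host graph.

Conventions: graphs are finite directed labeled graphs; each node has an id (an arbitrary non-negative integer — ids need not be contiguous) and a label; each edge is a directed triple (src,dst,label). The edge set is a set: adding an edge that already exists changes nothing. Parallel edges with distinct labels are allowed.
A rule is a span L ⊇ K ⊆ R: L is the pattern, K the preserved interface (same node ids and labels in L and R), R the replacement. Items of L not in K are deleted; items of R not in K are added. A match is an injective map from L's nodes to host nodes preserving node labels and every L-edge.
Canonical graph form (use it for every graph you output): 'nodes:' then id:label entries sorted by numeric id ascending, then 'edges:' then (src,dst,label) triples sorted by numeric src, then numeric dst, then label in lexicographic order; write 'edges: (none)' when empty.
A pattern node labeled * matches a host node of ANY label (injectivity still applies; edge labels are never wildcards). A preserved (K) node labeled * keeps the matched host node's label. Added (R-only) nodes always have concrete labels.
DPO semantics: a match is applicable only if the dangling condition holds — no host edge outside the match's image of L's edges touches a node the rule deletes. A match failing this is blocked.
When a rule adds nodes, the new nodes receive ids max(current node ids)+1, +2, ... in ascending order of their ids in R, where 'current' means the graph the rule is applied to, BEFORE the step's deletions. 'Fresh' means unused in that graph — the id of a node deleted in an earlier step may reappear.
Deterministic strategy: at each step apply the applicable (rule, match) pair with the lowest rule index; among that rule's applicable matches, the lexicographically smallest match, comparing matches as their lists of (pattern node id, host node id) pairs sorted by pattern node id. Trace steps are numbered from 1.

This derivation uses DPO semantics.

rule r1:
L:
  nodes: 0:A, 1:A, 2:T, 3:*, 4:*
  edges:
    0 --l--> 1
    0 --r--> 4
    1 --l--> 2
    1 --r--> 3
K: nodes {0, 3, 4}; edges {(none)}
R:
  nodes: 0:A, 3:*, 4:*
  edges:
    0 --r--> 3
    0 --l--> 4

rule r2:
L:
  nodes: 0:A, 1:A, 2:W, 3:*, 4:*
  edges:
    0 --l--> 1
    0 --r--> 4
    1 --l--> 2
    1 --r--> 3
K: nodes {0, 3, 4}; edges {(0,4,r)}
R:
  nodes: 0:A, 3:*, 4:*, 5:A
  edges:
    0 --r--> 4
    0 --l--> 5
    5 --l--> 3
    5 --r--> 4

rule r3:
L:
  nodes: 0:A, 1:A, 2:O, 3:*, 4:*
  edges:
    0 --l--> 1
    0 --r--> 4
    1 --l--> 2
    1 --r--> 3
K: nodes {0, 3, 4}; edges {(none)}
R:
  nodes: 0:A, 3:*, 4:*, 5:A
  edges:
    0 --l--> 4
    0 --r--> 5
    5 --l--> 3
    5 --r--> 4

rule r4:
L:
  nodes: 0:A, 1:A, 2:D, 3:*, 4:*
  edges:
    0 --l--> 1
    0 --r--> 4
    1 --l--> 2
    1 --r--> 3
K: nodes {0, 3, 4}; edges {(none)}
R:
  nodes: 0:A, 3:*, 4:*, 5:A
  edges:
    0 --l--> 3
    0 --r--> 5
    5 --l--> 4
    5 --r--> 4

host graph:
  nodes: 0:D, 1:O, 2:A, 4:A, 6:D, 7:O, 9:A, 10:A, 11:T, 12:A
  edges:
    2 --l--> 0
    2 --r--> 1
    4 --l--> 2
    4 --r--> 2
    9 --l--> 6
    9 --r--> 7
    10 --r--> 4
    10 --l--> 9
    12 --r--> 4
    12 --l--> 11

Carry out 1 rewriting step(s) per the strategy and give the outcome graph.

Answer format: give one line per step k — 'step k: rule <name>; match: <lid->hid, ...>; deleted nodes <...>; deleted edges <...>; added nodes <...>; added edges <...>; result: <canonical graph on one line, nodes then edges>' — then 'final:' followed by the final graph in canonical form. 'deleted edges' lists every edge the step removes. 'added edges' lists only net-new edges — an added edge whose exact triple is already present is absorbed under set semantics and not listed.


step 1: rule r4; match: 0->10, 1->9, 2->6, 3->7, 4->4; deleted nodes 6, 9; deleted edges (9,6,l); (9,7,r); (10,4,r); (10,9,l); added nodes 13; added edges (10,7,l); (10,13,r); (13,4,l); (13,4,r); result: nodes: 0:D, 1:O, 2:A, 4:A, 7:O, 10:A, 11:T, 12:A, 13:A edges: (2,0,l); (2,1,r); (4,2,l); (4,2,r); (10,7,l); (10,13,r); (12,4,r); (12,11,l); (13,4,l); (13,4,r)
final:
nodes: 0:D, 1:O, 2:A, 4:A, 7:O, 10:A, 11:T, 12:A, 13:A
edges: (2,0,l); (2,1,r); (4,2,l); (4,2,r); (10,7,l); (10,13,r); (12,4,r); (12,11,l); (13,4,l); (13,4,r)


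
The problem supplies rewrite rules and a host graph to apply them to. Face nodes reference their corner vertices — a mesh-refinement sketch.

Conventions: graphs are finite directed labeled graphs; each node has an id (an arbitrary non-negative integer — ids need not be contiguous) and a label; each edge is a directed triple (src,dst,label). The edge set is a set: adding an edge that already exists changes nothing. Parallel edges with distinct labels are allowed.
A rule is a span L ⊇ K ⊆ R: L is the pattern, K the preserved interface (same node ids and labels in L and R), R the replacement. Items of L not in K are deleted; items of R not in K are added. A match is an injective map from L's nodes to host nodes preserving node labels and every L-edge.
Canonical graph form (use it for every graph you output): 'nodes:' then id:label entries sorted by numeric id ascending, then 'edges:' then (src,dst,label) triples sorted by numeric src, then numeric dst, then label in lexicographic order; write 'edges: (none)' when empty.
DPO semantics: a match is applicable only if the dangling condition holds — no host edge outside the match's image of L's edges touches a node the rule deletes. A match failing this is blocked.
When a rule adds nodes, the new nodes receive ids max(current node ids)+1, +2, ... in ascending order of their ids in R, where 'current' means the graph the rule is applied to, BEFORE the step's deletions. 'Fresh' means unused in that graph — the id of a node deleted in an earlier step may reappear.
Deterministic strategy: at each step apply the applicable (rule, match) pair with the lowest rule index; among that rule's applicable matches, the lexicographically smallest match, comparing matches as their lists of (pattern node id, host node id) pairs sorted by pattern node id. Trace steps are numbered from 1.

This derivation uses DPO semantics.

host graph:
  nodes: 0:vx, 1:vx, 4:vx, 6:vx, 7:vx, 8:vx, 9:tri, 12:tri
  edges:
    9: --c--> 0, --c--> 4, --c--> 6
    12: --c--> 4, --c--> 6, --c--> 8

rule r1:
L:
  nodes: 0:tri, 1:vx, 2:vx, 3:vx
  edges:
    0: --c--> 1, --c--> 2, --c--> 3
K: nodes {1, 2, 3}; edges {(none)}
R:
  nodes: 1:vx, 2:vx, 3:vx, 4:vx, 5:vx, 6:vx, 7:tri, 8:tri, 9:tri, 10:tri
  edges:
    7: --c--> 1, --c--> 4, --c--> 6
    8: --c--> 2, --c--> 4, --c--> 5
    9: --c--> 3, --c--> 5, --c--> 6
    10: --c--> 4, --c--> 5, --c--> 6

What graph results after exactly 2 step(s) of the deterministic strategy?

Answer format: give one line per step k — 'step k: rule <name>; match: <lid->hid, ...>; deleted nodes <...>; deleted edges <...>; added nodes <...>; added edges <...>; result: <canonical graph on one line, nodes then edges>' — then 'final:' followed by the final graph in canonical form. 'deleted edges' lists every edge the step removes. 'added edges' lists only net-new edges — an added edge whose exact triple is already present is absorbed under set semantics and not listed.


step 1: rule r1; match: 0->9, 1->0, 2->4, 3->6; deleted nodes 9; deleted edges (9,0,c); (9,4,c); (9,6,c); added nodes 13, 14, 15, 16, 17, 18, 19; added edges (16,0,c); (16,13,c); (16,15,c); (17,4,c); (17,13,c); (17,14,c); (18,6,c); (18,14,c); (18,15,c); (19,13,c); (19,14,c); (19,15,c); result: nodes: 0:vx, 1:vx, 4:vx, 6:vx, 7:vx, 8:vx, 12:tri, 13:vx, 14:vx, 15:vx, 16:tri, 17:tri, 18:tri, 19:tri edges: (12,4,c); (12,6,c); (12,8,c); (16,0,c); (16,13,c); (16,15,c); (17,4,c); (17,13,c); (17,14,c); (18,6,c); (18,14,c); (18,15,c); (19,13,c); (19,14,c); (19,15,c)
step 2: rule r1; match: 0->12, 1->4, 2->6, 3->8; deleted nodes 12; deleted edges (12,4,c); (12,6,c); (12,8,c); added nodes 20, 21, 22, 23, 24, 25, 26; added edges (23,4,c); (23,20,c); (23,22,c); (24,6,c); (24,20,c); (24,21,c); (25,8,c); (25,21,c); (25,22,c); (26,20,c); (26,21,c); (26,22,c); result: nodes: 0:vx, 1:vx, 4:vx, 6:vx, 7:vx, 8:vx, 13:vx, 14:vx, 15:vx, 16:tri, 17:tri, 18:tri, 19:tri, 20:vx, 21:vx, 22:vx, 23:tri, 24:tri, 25:tri, 26:tri edges: (16,0,c); (16,13,c); (16,15,c); (17,4,c); (17,13,c); (17,14,c); (18,6,c); (18,14,c); (18,15,c); (19,13,c); (19,14,c); (19,15,c); (23,4,c); (23,20,c); (23,22,c); (24,6,c); (24,20,c); (24,21,c); (25,8,c); (25,21,c); (25,22,c); (26,20,c); (26,21,c); (26,22,c)
final:
nodes: 0:vx, 1:vx, 4:vx, 6:vx, 7:vx, 8:vx, 13:vx, 14:vx, 15:vx, 16:tri, 17:tri, 18:tri, 19:tri, 20:vx, 21:vx, 22:vx, 23:tri, 24:tri, 25:tri, 26:tri
edges: (16,0,c); (16,13,c); (16,15,c); (17,4,c); (17,13,c); (17,14,c); (18,6,c); (18,14,c); (18,15,c); (19,13,c); (19,14,c); (19,15,c); (23,4,c); (23,20,c); (23,22,c); (24,6,c); (24,20,c); (24,21,c); (25,8,c); (25,21,c); (25,22,c); (26,20,c); (26,21,c); (26,22,c)


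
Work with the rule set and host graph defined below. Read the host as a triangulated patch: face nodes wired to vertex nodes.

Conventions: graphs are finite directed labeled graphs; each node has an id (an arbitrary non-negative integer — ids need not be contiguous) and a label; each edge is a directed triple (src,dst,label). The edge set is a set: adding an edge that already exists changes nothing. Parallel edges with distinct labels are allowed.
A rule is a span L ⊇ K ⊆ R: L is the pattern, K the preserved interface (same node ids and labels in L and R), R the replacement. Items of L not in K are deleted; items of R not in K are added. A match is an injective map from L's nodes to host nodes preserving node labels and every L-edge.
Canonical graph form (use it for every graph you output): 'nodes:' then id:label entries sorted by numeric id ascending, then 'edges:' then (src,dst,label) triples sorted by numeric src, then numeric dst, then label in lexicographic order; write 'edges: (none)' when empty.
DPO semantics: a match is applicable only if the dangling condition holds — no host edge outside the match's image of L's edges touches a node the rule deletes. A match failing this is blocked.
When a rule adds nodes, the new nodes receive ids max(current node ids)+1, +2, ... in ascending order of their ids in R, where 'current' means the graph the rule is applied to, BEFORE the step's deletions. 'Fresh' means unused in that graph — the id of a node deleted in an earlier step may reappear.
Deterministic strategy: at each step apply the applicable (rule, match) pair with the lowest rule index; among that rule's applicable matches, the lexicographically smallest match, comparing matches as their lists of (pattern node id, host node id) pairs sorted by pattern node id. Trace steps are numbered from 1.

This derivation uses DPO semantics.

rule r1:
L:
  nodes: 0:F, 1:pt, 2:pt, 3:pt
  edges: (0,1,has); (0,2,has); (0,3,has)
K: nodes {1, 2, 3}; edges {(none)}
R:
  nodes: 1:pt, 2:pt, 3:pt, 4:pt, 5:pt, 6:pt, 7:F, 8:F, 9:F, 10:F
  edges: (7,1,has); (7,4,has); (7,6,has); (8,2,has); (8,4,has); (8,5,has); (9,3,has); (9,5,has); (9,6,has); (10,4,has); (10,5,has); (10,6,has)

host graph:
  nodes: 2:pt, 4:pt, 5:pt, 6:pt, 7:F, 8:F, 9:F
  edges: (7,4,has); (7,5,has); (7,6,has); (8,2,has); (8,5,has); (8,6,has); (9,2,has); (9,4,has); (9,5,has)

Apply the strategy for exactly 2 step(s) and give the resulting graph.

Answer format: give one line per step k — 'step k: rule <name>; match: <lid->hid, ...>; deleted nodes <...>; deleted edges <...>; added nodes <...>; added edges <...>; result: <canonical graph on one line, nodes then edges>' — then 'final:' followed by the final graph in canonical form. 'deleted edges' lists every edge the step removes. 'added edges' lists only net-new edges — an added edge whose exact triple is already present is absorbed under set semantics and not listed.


step 1: rule r1; match: 0->7, 1->4, 2->5, 3->6; deleted nodes 7; deleted edges (7,4,has); (7,5,has); (7,6,has); added nodes 10, 11, 12, 13, 14, 15, 16; added edges (13,4,has); (13,10,has); (13,12,has); (14,5,has); (14,10,has); (14,11,has); (15,6,has); (15,11,has); (15,12,has); (16,10,has); (16,11,has); (16,12,has); result: nodes: 2:pt, 4:pt, 5:pt, 6:pt, 8:F, 9:F, 10:pt, 11:pt, 12:pt, 13:F, 14:F, 15:F, 16:F edges: (8,2,has); (8,5,has); (8,6,has); (9,2,has); (9,4,has); (9,5,has); (13,4,has); (13,10,has); (13,12,has); (14,5,has); (14,10,has); (14,11,has); (15,6,has); (15,11,has); (15,12,has); (16,10,has); (16,11,has); (16,12,has)
step 2: rule r1; match: 0->8, 1->2, 2->5, 3->6; deleted nodes 8; deleted edges (8,2,has); (8,5,has); (8,6,has); added nodes 17, 18, 19, 20, 21, 22, 23; added edges (20,2,has); (20,17,has); (20,19,has); (21,5,has); (21,17,has); (21,18,has); (22,6,has); (22,18,has); (22,19,has); (23,17,has); (23,18,has); (23,19,has); result: nodes: 2:pt, 4:pt, 5:pt, 6:pt, 9:F, 10:pt, 11:pt, 12:pt, 13:F, 14:F, 15:F, 16:F, 17:pt, 18:pt, 19:pt, 20:F, 21:F, 22:F, 23:F edges: (9,2,has); (9,4,has); (9,5,has); (13,4,has); (13,10,has); (13,12,has); (14,5,has); (14,10,has); (14,11,has); (15,6,has); (15,11,has); (15,12,has); (16,10,has); (16,11,has); (16,12,has); (20,2,has); (20,17,has); (20,19,has); (21,5,has); (21,17,has); (21,18,has); (22,6,has); (22,18,has); (22,19,has); (23,17,has); (23,18,has); (23,19,has)
final:
nodes: 2:pt, 4:pt, 5:pt, 6:pt, 9:F, 10:pt, 11:pt, 12:pt, 13:F, 14:F, 15:F, 16:F, 17:pt, 18:pt, 19:pt, 20:F, 21:F, 22:F, 23:F
edges: (9,2,has); (9,4,has); (9,5,has); (13,4,has); (13,10,has); (13,12,has); (14,5,has); (14,10,has); (14,11,has); (15,6,has); (15,11,has); (15,12,has); (16,10,has); (16,11,has); (16,12,has); (20,2,has); (20,17,has); (20,19,has); (21,5,has); (21,17,has); (21,18,has); (22,6,has); (22,18,has); (22,19,has); (23,17,has); (23,18,has); (23,19,has)


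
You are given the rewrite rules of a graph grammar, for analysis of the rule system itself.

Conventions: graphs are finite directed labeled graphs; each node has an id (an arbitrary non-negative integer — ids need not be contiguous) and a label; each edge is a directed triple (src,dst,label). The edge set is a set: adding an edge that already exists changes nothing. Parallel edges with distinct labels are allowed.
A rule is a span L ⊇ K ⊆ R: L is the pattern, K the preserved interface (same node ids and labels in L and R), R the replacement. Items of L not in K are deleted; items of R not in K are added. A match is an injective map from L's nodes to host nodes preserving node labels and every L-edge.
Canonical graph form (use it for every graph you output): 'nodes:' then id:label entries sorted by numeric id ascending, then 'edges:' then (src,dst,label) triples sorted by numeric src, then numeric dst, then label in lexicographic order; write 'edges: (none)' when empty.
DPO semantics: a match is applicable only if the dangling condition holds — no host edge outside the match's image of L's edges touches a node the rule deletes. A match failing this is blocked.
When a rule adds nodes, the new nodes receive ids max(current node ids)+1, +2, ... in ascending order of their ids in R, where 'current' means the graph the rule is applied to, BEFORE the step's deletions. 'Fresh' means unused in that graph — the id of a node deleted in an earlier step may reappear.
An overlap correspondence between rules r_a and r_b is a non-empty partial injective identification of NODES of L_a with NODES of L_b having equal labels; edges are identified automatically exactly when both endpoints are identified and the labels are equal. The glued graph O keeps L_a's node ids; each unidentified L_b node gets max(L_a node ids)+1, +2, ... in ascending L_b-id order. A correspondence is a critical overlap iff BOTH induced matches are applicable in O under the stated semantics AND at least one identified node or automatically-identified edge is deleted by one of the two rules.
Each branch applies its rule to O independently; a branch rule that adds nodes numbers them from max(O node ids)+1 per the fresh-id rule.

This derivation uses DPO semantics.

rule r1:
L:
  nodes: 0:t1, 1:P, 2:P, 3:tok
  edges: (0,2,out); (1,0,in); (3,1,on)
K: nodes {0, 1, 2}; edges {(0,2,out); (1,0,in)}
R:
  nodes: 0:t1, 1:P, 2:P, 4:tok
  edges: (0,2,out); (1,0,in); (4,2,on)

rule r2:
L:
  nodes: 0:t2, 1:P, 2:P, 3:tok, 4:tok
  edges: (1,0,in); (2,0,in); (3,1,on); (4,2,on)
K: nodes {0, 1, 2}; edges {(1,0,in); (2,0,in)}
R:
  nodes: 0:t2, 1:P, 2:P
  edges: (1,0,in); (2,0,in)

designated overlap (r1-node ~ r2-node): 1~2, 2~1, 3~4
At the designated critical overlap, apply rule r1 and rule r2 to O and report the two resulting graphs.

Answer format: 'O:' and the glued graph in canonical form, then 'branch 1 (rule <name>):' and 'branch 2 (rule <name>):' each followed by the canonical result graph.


O:
nodes: 0:t1, 1:P, 2:P, 3:tok, 4:t2, 5:tok
edges: (0,2,out); (1,0,in); (1,4,in); (2,4,in); (3,1,on); (5,2,on)
branch 1 (rule r1):
nodes: 0:t1, 1:P, 2:P, 4:t2, 5:tok, 6:tok
edges: (0,2,out); (1,0,in); (1,4,in); (2,4,in); (5,2,on); (6,2,on)
branch 2 (rule r2):
nodes: 0:t1, 1:P, 2:P, 4:t2
edges: (0,2,out); (1,0,in); (1,4,in); (2,4,in)


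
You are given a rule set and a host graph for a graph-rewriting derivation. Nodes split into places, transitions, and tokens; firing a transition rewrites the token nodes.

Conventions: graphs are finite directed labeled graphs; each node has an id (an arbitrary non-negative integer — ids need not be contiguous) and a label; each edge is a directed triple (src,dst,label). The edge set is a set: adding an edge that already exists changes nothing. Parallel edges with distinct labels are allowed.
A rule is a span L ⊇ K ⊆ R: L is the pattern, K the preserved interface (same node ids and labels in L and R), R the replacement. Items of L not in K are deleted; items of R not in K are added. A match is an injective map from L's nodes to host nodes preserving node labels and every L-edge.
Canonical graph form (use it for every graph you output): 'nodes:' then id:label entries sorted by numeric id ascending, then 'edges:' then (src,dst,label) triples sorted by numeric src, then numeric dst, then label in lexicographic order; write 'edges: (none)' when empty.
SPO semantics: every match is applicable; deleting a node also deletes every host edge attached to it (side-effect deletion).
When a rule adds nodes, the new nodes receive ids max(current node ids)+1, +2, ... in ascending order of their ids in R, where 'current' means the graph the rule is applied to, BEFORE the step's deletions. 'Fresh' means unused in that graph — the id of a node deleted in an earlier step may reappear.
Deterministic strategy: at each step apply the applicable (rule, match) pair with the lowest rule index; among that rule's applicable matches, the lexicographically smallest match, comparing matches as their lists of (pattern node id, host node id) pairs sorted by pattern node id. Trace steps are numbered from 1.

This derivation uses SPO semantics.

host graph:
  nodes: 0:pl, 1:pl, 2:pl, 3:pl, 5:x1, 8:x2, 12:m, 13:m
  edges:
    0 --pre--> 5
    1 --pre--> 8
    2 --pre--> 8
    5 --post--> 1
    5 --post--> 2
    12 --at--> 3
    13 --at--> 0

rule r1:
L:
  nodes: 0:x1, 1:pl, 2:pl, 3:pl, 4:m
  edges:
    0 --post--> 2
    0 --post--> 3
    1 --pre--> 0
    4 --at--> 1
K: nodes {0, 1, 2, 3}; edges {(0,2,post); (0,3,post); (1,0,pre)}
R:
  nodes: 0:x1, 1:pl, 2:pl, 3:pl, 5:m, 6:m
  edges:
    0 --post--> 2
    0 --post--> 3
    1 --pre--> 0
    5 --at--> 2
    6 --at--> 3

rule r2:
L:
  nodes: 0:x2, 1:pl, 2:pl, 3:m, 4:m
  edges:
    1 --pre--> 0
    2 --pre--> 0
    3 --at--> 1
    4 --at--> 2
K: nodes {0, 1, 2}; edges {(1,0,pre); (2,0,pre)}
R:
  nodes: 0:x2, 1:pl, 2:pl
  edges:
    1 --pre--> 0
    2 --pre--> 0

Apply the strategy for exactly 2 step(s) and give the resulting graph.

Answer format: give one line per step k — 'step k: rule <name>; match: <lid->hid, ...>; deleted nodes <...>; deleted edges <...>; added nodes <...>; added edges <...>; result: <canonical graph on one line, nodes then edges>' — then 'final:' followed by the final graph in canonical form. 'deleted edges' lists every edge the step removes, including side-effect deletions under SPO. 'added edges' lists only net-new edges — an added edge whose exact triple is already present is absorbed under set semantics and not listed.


step 1: rule r1; match: 0->5, 1->0, 2->1, 3->2, 4->13; deleted nodes 13; deleted edges (13,0,at); added nodes 14, 15; added edges (14,1,at); (15,2,at); result: nodes: 0:pl, 1:pl, 2:pl, 3:pl, 5:x1, 8:x2, 12:m, 14:m, 15:m edges: (0,5,pre); (1,8,pre); (2,8,pre); (5,1,post); (5,2,post); (12,3,at); (14,1,at); (15,2,at)
step 2: rule r2; match: 0->8, 1->1, 2->2, 3->14, 4->15; deleted nodes 14, 15; deleted edges (14,1,at); (15,2,at); added nodes (none); added edges (none); result: nodes: 0:pl, 1:pl, 2:pl, 3:pl, 5:x1, 8:x2, 12:m edges: (0,5,pre); (1,8,pre); (2,8,pre); (5,1,post); (5,2,post); (12,3,at)
final:
nodes: 0:pl, 1:pl, 2:pl, 3:pl, 5:x1, 8:x2, 12:m
edges: (0,5,pre); (1,8,pre); (2,8,pre); (5,1,post); (5,2,post); (12,3,at)
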